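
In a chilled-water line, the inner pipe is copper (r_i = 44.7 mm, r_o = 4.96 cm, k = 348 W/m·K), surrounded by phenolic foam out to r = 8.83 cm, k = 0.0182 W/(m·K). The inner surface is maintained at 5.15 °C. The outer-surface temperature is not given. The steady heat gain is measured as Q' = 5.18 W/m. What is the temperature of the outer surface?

Series resistances:
  R'_copper = ln(0.0496/0.0447)/(2πk) = 0.1040/(2π·348) = 4.757×10^-5 m·K/W
  R'_phenolic foam = ln(0.0883/0.0496)/(2πk) = 0.5767/(2π·0.0182) = 5.044 m·K/W
ΣR = 5.044 m·K/W
ΔT = Q'·ΣR = 5.18 × 5.044 = 26.13 K
Heat flows inward, so T_out = T_in + ΔT = 5.15 + 26.13 = 31.3 °C

T_out = 31.3 °C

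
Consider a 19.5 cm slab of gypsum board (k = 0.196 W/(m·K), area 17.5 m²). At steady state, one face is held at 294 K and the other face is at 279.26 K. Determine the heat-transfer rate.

Q = 259 W

Q = kA·ΔT/L = 0.196 × 17.5 × |294 K − 279.26 K| / 0.195 = 259 W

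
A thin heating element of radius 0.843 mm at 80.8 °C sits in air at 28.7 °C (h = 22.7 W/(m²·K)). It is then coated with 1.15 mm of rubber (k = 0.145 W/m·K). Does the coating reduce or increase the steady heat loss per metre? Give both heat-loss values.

increases: 6.26 → 11.7 W/m

Critical radius for a cylinder: r_cr = k/h = 0.00639 m = 0.639 cm.
Outer radius after coating: r₂ = 8.43×10^-4 + 0.00115 = 0.001993 m.
Since r₁ < r_cr and r₂ ≤ r_cr, the coating moves toward the maximum at r_cr — heat loss rises.
Bare: R = 1/(2πr₁h) = 8.317 m·K/W; Q = 52.1/8.317 = 6.26 W/m.
Coated: R = R_cond + R_conv = 4.462 m·K/W; Q = 52.1/4.462 = 11.7 W/m.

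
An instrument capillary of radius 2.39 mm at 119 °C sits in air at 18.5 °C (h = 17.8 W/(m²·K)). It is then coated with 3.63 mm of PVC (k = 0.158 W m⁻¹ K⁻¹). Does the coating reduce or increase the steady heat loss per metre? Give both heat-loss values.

Critical radius for a cylinder: r_cr = k/h = 0.00888 m = 0.888 cm.
Outer radius after coating: r₂ = 0.00239 + 0.00363 = 0.00602 m.
Since r₁ < r_cr and r₂ ≤ r_cr, the coating moves toward the maximum at r_cr — heat loss rises.
Bare: R = 1/(2πr₁h) = 3.741 m·K/W; Q = 100.5/3.741 = 26.9 W/m.
Coated: R = R_cond + R_conv = 2.416 m·K/W; Q = 100.5/2.416 = 41.6 W/m.

increases: 26.9 → 41.6 W/m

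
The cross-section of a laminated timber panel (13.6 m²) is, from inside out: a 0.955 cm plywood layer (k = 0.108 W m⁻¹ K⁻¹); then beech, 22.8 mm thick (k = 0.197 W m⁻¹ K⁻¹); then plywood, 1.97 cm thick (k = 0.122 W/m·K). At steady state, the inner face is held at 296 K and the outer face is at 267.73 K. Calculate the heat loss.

Q = 1050 W

Treat each layer as a resistance in series:
  R_plywood = L/(kA) = 0.00955/(0.108·13.6) = 0.006502 K/W
  R_beech = L/(kA) = 0.0228/(0.197·13.6) = 0.008510 K/W
  R_plywood = L/(kA) = 0.0197/(0.122·13.6) = 0.01187 K/W
ΣR = 0.006502 + 0.008510 + 0.01187 = 0.02688 K/W
Q = ΔT/ΣR = (296 K − 267.73 K)/0.02688 = 1050 W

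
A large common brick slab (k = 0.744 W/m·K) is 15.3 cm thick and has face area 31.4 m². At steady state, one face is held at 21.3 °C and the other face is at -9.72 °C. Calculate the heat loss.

Q = 4.74 kW

Q = kA·ΔT/L = 0.744 × 31.4 × |21.3 °C − -9.72 °C| / 0.153 = 4740 W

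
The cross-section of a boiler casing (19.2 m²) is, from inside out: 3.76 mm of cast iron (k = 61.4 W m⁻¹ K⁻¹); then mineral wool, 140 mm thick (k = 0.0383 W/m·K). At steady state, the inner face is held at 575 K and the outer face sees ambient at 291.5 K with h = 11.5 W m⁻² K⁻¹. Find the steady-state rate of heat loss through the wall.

Series thermal resistances, inner to outer:
  R_cast iron = L/(kA) = 0.00376/(61.4·19.2) = 3.189×10^-6 K/W
  R_mineral wool = L/(kA) = 0.140/(0.0383·19.2) = 0.1904 K/W
  R_conv,out = 1/(hA) = 1/(11.5·19.2) = 0.004529 K/W
ΣR = 3.189×10^-6 + 0.1904 + 0.004529 = 0.1949 K/W
Q = ΔT/ΣR = (575 K − 291.5 K)/0.1949 = 1450 W

Q = 1450 W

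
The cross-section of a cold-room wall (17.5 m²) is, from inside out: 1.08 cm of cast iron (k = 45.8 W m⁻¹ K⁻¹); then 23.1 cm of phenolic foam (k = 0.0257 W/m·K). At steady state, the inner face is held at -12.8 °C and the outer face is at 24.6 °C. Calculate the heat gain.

Q = 72.8 W

Treat each layer as a resistance in series:
  R_cast iron = L/(kA) = 0.0108/(45.8·17.5) = 1.347×10^-5 K/W
  R_phenolic foam = L/(kA) = 0.231/(0.0257·17.5) = 0.5136 K/W
ΣR = 1.347×10^-5 + 0.5136 = 0.5136 K/W
Q = ΔT/ΣR = (-12.8 °C − 24.6 °C)/0.5136 = -72.8 W
(Negative Q ⇒ heat flows inward; heat gain = 72.8 W.)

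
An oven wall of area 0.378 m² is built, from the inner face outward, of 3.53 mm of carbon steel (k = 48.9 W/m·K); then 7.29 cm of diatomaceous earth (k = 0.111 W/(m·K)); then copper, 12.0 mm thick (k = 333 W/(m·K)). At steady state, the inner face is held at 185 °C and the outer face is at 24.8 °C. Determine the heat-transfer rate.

Resistance network (inner→outer):
  R_carbon steel = L/(kA) = 0.00353/(48.9·0.378) = 1.910×10^-4 K/W
  R_diatomaceous earth = L/(kA) = 0.0729/(0.111·0.378) = 1.737 K/W
  R_copper = L/(kA) = 0.0120/(333·0.378) = 9.533×10^-5 K/W
ΣR = 1.910×10^-4 + 1.737 + 9.533×10^-5 = 1.737 K/W
Q = ΔT/ΣR = (185 °C − 24.8 °C)/1.737 = 92.2 W

Q = 92.2 W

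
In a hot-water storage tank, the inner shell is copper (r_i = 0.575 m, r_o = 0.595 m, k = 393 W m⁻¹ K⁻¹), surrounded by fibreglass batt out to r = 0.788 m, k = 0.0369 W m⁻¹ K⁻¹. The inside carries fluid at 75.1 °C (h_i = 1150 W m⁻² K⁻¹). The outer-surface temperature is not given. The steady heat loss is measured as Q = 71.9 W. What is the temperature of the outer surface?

Series resistances:
  R_conv,in = 1/(4πr²h) = 1/(4π·0.575²·1150) = 2.093×10^-4 K/W
  R_copper = (1/0.575 − 1/0.595)/(4πk) = 0.05846/(4π·393) = 1.184×10^-5 K/W
  R_fibreglass batt = (1/0.595 − 1/0.788)/(4πk) = 0.4116/(4π·0.0369) = 0.8877 K/W
ΣR = 0.8879 K/W
ΔT = Q·ΣR = 71.9 × 0.8879 = 63.84 K
Heat flows outward, so T_out = T_in − ΔT = 75.1 − 63.84 = 11.3 °C

T_out = 11.3 °C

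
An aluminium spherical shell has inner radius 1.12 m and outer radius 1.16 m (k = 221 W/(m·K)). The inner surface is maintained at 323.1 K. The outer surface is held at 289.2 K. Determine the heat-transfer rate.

Q = 3060 kW

Q = 4πk·ΔT/(1/r₁ − 1/r₂) = 4π × 221 × 33.9 / (1/1.12 − 1/1.16) = 3.06×10^6 W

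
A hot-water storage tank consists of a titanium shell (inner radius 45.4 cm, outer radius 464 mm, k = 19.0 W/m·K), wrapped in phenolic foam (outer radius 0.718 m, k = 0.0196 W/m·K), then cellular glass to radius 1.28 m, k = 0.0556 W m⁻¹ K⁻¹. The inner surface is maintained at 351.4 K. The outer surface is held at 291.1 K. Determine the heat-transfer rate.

Series thermal resistances, inner to outer:
  R_titanium = (1/0.454 − 1/0.464)/(4πk) = 0.04747/(4π·19.0) = 1.988×10^-4 K/W
  R_phenolic foam = (1/0.464 − 1/0.718)/(4πk) = 0.7624/(4π·0.0196) = 3.095 K/W
  R_cellular glass = (1/0.718 − 1/1.28)/(4πk) = 0.6115/(4π·0.0556) = 0.8752 K/W
ΣR = 1.988×10^-4 + 3.095 + 0.8752 = 3.970 K/W
Q = ΔT/ΣR = (351.4 K − 291.1 K)/3.970 = 15.2 W

Q = 15.2 W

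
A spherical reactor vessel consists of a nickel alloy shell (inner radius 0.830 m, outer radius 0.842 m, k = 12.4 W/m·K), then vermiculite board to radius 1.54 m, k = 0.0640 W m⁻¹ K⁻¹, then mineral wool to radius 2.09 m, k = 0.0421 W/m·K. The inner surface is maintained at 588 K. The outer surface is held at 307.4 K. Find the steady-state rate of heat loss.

Treat each layer as a resistance in series:
  R_nickel alloy = (1/0.830 − 1/0.842)/(4πk) = 0.01717/(4π·12.4) = 1.102×10^-4 K/W
  R_vermiculite board = (1/0.842 − 1/1.54)/(4πk) = 0.5383/(4π·0.0640) = 0.6693 K/W
  R_mineral wool = (1/1.54 − 1/2.09)/(4πk) = 0.1709/(4π·0.0421) = 0.3230 K/W
ΣR = 1.102×10^-4 + 0.6693 + 0.3230 = 0.9924 K/W
Q = ΔT/ΣR = (588 K − 307.4 K)/0.9924 = 283 W

Q = 283 W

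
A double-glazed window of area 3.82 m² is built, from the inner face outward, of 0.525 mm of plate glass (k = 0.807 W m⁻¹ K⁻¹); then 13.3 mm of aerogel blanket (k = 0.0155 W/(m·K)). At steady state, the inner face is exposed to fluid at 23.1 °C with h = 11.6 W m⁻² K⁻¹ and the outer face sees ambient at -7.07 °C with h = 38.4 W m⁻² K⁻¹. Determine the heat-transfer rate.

Q = 119 W

Treat each layer as a resistance in series:
  R_conv,in = 1/(hA) = 1/(11.6·3.82) = 0.02257 K/W
  R_plate glass = L/(kA) = 5.25×10^-4/(0.807·3.82) = 1.703×10^-4 K/W
  R_aerogel blanket = L/(kA) = 0.0133/(0.0155·3.82) = 0.2246 K/W
  R_conv,out = 1/(hA) = 1/(38.4·3.82) = 0.006817 K/W
ΣR = 0.02257 + 1.703×10^-4 + 0.2246 + 0.006817 = 0.2542 K/W
Q = ΔT/ΣR = (23.1 °C − -7.07 °C)/0.2542 = 119 W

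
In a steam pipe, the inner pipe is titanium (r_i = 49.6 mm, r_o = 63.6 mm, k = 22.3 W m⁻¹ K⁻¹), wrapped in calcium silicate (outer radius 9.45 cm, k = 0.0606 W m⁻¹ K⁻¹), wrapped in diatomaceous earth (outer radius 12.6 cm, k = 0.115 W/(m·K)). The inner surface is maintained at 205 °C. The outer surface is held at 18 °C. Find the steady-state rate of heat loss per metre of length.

Q' = 130 W/m

Resistance network (inner→outer):
  R'_titanium = ln(0.0636/0.0496)/(2πk) = 0.2486/(2π·22.3) = 0.001774 m·K/W
  R'_calcium silicate = ln(0.0945/0.0636)/(2πk) = 0.3960/(2π·0.0606) = 1.040 m·K/W
  R'_diatomaceous earth = ln(0.126/0.0945)/(2πk) = 0.2877/(2π·0.115) = 0.3981 m·K/W
ΣR = 0.001774 + 1.040 + 0.3981 = 1.440 m·K/W
Q' = ΔT/ΣR = (205 °C − 18 °C)/1.440 = 130 W/m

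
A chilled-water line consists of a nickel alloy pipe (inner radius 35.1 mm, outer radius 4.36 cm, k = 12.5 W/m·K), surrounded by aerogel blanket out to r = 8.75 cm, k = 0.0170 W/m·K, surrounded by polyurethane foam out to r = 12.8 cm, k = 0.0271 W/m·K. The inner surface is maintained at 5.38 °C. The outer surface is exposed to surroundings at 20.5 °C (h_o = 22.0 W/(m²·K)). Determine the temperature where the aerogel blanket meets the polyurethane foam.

T = 16.6 °C

Treat each layer as a resistance in series:
  R'_nickel alloy = ln(0.0436/0.0351)/(2πk) = 0.2169/(2π·12.5) = 0.002761 m·K/W
  R'_aerogel blanket = ln(0.0875/0.0436)/(2πk) = 0.6966/(2π·0.0170) = 6.521 m·K/W
  R'_polyurethane foam = ln(0.128/0.0875)/(2πk) = 0.3804/(2π·0.0271) = 2.234 m·K/W
  R'_conv,out = 1/(2πr h) = 1/(2π·0.128·22.0) = 0.05652 m·K/W
ΣR = 0.002761 + 6.521 + 2.234 + 0.05652 = 8.814 m·K/W
Q' = ΔT/ΣR = (5.38 °C − 20.5 °C)/8.814 = -1.715 W/m
From the inner boundary to the aerogel blanket/polyurethane foam interface, ΣR_partial = 6.524 m·K/W.
T_interface = T_in − Q'·ΣR_partial = 5.38 °C − (-1.715)(6.524) = 16.6 °C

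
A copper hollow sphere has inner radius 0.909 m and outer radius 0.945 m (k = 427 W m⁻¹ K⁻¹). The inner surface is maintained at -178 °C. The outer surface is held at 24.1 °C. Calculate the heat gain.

Q = 2.59×10^7 W

Q = 4πk·ΔT/(1/r₁ − 1/r₂) = 4π × 427 × 202.1 / (1/0.909 − 1/0.945) = 2.59×10^7 W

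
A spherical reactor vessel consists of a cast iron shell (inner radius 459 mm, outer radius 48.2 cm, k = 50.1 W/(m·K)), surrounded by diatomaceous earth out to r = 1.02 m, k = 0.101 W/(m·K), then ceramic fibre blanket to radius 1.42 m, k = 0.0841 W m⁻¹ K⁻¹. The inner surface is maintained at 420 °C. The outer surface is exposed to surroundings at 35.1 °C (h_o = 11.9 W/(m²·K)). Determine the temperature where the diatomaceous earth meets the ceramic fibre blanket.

T = 125 °C

Series thermal resistances, inner to outer:
  R_cast iron = (1/0.459 − 1/0.482)/(4πk) = 0.1040/(4π·50.1) = 1.651×10^-4 K/W
  R_diatomaceous earth = (1/0.482 − 1/1.02)/(4πk) = 1.094/(4π·0.101) = 0.8622 K/W
  R_ceramic fibre blanket = (1/1.02 − 1/1.42)/(4πk) = 0.2762/(4π·0.0841) = 0.2613 K/W
  R_conv,out = 1/(4πr²h) = 1/(4π·1.42²·11.9) = 0.003316 K/W
ΣR = 1.651×10^-4 + 0.8622 + 0.2613 + 0.003316 = 1.127 K/W
Q = ΔT/ΣR = (420 °C − 35.1 °C)/1.127 = 341.5 W
From the inner boundary to the diatomaceous earth/ceramic fibre blanket interface, ΣR_partial = 0.8624 K/W.
T_interface = T_in − Q·ΣR_partial = 420 °C − (341.5)(0.8624) = 125 °C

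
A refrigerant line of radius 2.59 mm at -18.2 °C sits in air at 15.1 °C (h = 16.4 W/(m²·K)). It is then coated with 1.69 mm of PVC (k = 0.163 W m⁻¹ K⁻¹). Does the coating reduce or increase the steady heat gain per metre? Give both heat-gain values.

increases: 8.89 → 12.1 W/m

Critical radius for a cylinder: r_cr = k/h = 0.00994 m = 0.994 cm.
Outer radius after coating: r₂ = 0.00259 + 0.00169 = 0.00428 m.
Since r₁ < r_cr and r₂ ≤ r_cr, the coating moves toward the maximum at r_cr — heat gain rises.
Bare: R = 1/(2πr₁h) = 3.747 m·K/W; Q = 33.3/3.747 = 8.89 W/m.
Coated: R = R_cond + R_conv = 2.758 m·K/W; Q = 33.3/2.758 = 12.1 W/m.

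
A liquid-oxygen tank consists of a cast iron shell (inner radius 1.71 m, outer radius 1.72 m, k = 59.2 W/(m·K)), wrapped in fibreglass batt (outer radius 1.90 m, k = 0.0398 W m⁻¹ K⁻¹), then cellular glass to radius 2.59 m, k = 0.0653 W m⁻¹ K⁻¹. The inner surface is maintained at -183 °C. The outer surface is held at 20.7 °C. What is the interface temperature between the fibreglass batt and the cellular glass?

T = -103 °C

Treat each layer as a resistance in series:
  R_cast iron = (1/1.71 − 1/1.72)/(4πk) = 0.003400/(4π·59.2) = 4.570×10^-6 K/W
  R_fibreglass batt = (1/1.72 − 1/1.90)/(4πk) = 0.05508/(4π·0.0398) = 0.1101 K/W
  R_cellular glass = (1/1.90 − 1/2.59)/(4πk) = 0.1402/(4π·0.0653) = 0.1709 K/W
ΣR = 4.570×10^-6 + 0.1101 + 0.1709 = 0.2810 K/W
Q = ΔT/ΣR = (-183 °C − 20.7 °C)/0.2810 = -724.9 W
From the inner boundary to the fibreglass batt/cellular glass interface, ΣR_partial = 0.1101 K/W.
T_interface = T_in − Q·ΣR_partial = -183 °C − (-724.9)(0.1101) = -103 °C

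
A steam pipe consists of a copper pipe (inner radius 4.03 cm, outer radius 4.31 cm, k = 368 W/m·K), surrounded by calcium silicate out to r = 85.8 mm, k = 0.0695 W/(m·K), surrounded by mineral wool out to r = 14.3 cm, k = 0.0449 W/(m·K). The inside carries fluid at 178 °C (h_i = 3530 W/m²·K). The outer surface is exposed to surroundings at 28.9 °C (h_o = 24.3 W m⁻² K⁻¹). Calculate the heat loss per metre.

Q' = 43.4 W/m

Treat each layer as a resistance in series:
  R'_conv,in = 1/(2πr h) = 1/(2π·0.0403·3530) = 0.001119 m·K/W
  R'_copper = ln(0.0431/0.0403)/(2πk) = 0.06717/(2π·368) = 2.905×10^-5 m·K/W
  R'_calcium silicate = ln(0.0858/0.0431)/(2πk) = 0.6885/(2π·0.0695) = 1.577 m·K/W
  R'_mineral wool = ln(0.143/0.0858)/(2πk) = 0.5108/(2π·0.0449) = 1.811 m·K/W
  R'_conv,out = 1/(2πr h) = 1/(2π·0.143·24.3) = 0.04580 m·K/W
ΣR = 0.001119 + 2.905×10^-5 + 1.577 + 1.811 + 0.04580 = 3.435 m·K/W
Q' = ΔT/ΣR = (178 °C − 28.9 °C)/3.435 = 43.4 W/m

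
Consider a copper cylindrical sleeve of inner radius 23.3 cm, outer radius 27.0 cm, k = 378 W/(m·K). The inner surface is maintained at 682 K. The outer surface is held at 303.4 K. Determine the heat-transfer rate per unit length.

Q' = 2πk·ΔT/ln(r₂/r₁) = 2π × 378 × 378.6 / ln(0.270/0.233) = 6.10×10^6 W/m

Q' = 6.10×10^6 W/m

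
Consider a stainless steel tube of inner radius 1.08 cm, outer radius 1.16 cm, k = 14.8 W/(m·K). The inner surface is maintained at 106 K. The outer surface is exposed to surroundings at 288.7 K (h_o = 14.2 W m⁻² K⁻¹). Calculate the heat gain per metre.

Series thermal resistances, inner to outer:
  R'_stainless steel = ln(0.0116/0.0108)/(2πk) = 0.07146/(2π·14.8) = 7.684×10^-4 m·K/W
  R'_conv,out = 1/(2πr h) = 1/(2π·0.0116·14.2) = 0.9662 m·K/W
ΣR = 7.684×10^-4 + 0.9662 = 0.9670 m·K/W
Q' = ΔT/ΣR = (106 K − 288.7 K)/0.9670 = -189 W/m
(Negative Q' ⇒ heat flows inward; heat gain = 189 W/m.)

Q' = 189 W/m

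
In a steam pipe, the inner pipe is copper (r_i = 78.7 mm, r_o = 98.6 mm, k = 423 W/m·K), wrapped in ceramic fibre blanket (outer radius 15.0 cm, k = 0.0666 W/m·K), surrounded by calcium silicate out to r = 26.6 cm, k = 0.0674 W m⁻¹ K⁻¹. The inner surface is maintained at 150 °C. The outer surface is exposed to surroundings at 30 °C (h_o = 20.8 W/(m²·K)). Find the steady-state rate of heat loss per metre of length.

Q' = 50.3 W/m

Treat each layer as a resistance in series:
  R'_copper = ln(0.0986/0.0787)/(2πk) = 0.2254/(2π·423) = 8.482×10^-5 m·K/W
  R'_ceramic fibre blanket = ln(0.150/0.0986)/(2πk) = 0.4196/(2π·0.0666) = 1.003 m·K/W
  R'_calcium silicate = ln(0.266/0.150)/(2πk) = 0.5729/(2π·0.0674) = 1.353 m·K/W
  R'_conv,out = 1/(2πr h) = 1/(2π·0.266·20.8) = 0.02877 m·K/W
ΣR = 8.482×10^-5 + 1.003 + 1.353 + 0.02877 = 2.385 m·K/W
Q' = ΔT/ΣR = (150 °C − 30 °C)/2.385 = 50.3 W/m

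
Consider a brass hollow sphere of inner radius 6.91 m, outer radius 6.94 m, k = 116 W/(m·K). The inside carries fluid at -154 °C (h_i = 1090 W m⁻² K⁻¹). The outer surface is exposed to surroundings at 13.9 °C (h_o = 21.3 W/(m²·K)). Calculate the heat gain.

Q = 2.11×10^6 W

Treat each layer as a resistance in series:
  R_conv,in = 1/(4πr²h) = 1/(4π·6.91²·1090) = 1.529×10^-6 K/W
  R_brass = (1/6.91 − 1/6.94)/(4πk) = 6.256×10^-4/(4π·116) = 4.292×10^-7 K/W
  R_conv,out = 1/(4πr²h) = 1/(4π·6.94²·21.3) = 7.757×10^-5 K/W
ΣR = 1.529×10^-6 + 4.292×10^-7 + 7.757×10^-5 = 7.953×10^-5 K/W
Q = ΔT/ΣR = (-154 °C − 13.9 °C)/7.953×10^-5 = -2.11×10^6 W
(Negative Q ⇒ heat flows inward; heat gain = 2.11×10^6 W.)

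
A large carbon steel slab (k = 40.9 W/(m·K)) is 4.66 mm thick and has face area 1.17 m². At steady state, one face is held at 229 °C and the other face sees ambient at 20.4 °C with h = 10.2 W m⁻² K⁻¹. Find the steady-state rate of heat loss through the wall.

Q = 2.49 kW

Resistance network (inner→outer):
  R_carbon steel = L/(kA) = 0.00466/(40.9·1.17) = 9.738×10^-5 K/W
  R_conv,out = 1/(hA) = 1/(10.2·1.17) = 0.08379 K/W
ΣR = 9.738×10^-5 + 0.08379 = 0.08389 K/W
Q = ΔT/ΣR = (229 °C − 20.4 °C)/0.08389 = 2490 W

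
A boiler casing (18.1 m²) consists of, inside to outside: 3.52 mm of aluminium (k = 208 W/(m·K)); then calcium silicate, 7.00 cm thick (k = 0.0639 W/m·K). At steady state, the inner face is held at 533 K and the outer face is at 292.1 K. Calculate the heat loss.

Q = 3980 W

Series thermal resistances, inner to outer:
  R_aluminium = L/(kA) = 0.00352/(208·18.1) = 9.350×10^-7 K/W
  R_calcium silicate = L/(kA) = 0.0700/(0.0639·18.1) = 0.06052 K/W
ΣR = 9.350×10^-7 + 0.06052 = 0.06052 K/W
Q = ΔT/ΣR = (533 K − 292.1 K)/0.06052 = 3980 W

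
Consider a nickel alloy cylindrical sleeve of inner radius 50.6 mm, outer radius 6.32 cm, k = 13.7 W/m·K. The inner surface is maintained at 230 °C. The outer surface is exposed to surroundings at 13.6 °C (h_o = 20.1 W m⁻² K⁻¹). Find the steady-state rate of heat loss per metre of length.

Q' = 1690 W/m

Resistance network (inner→outer):
  R'_nickel alloy = ln(0.0632/0.0506)/(2πk) = 0.2224/(2π·13.7) = 0.002583 m·K/W
  R'_conv,out = 1/(2πr h) = 1/(2π·0.0632·20.1) = 0.1253 m·K/W
ΣR = 0.002583 + 0.1253 = 0.1279 m·K/W
Q' = ΔT/ΣR = (230 °C − 13.6 °C)/0.1279 = 1690 W/m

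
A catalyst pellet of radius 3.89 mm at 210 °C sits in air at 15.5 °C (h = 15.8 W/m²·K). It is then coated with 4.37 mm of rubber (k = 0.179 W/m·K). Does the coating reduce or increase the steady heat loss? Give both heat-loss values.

Critical radius for a sphere: r_cr = 2k/h = 0.0227 m = 2.27 cm.
Outer radius after coating: r₂ = 0.00389 + 0.00437 = 0.00826 m.
Since r₁ < r_cr and r₂ ≤ r_cr, the coating moves toward the maximum at r_cr — heat loss rises.
Bare: R = 1/(4πr₁²h) = 332.8 K/W; Q = 194.5/332.8 = 0.584 W.
Coated: R = R_cond + R_conv = 134.3 K/W; Q = 194.5/134.3 = 1.45 W.

increases: 0.584 → 1.45 W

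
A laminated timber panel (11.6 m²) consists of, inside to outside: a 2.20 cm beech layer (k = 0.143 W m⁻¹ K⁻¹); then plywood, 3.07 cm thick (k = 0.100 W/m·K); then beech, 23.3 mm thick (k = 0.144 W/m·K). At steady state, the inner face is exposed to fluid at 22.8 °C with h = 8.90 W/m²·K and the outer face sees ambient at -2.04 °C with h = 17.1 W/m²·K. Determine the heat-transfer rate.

Resistance network (inner→outer):
  R_conv,in = 1/(hA) = 1/(8.90·11.6) = 0.009686 K/W
  R_beech = L/(kA) = 0.0220/(0.143·11.6) = 0.01326 K/W
  R_plywood = L/(kA) = 0.0307/(0.100·11.6) = 0.02647 K/W
  R_beech = L/(kA) = 0.0233/(0.144·11.6) = 0.01395 K/W
  R_conv,out = 1/(hA) = 1/(17.1·11.6) = 0.005041 K/W
ΣR = 0.009686 + 0.01326 + 0.02647 + 0.01395 + 0.005041 = 0.06841 K/W
Q = ΔT/ΣR = (22.8 °C − -2.04 °C)/0.06841 = 363 W

Q = 363 W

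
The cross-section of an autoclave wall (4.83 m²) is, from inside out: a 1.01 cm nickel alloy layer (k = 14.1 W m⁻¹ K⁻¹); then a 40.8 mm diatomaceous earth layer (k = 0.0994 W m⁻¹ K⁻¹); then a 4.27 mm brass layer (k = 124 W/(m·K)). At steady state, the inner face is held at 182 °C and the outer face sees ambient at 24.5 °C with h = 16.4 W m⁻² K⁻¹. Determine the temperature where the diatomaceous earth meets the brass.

Treat each layer as a resistance in series:
  R_nickel alloy = L/(kA) = 0.0101/(14.1·4.83) = 1.483×10^-4 K/W
  R_diatomaceous earth = L/(kA) = 0.0408/(0.0994·4.83) = 0.08498 K/W
  R_brass = L/(kA) = 0.00427/(124·4.83) = 7.129×10^-6 K/W
  R_conv,out = 1/(hA) = 1/(16.4·4.83) = 0.01262 K/W
ΣR = 1.483×10^-4 + 0.08498 + 7.129×10^-6 + 0.01262 = 0.09776 K/W
Q = ΔT/ΣR = (182 °C − 24.5 °C)/0.09776 = 1611 W
From the inner boundary to the diatomaceous earth/brass interface, ΣR_partial = 0.08513 K/W.
T_interface = T_in − Q·ΣR_partial = 182 °C − (1611)(0.08513) = 44.9 °C

T = 44.9 °C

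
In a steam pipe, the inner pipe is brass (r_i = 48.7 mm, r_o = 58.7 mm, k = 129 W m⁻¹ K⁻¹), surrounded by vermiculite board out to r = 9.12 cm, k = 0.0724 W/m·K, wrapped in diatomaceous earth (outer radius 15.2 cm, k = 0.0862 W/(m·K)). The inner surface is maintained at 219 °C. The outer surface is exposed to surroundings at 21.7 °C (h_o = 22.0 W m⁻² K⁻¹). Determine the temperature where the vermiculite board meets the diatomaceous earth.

T = 121 °C

Series thermal resistances, inner to outer:
  R'_brass = ln(0.0587/0.0487)/(2πk) = 0.1868/(2π·129) = 2.304×10^-4 m·K/W
  R'_vermiculite board = ln(0.0912/0.0587)/(2πk) = 0.4406/(2π·0.0724) = 0.9686 m·K/W
  R'_diatomaceous earth = ln(0.152/0.0912)/(2πk) = 0.5108/(2π·0.0862) = 0.9432 m·K/W
  R'_conv,out = 1/(2πr h) = 1/(2π·0.152·22.0) = 0.04759 m·K/W
ΣR = 2.304×10^-4 + 0.9686 + 0.9432 + 0.04759 = 1.960 m·K/W
Q' = ΔT/ΣR = (219 °C − 21.7 °C)/1.960 = 100.7 W/m
From the inner boundary to the vermiculite board/diatomaceous earth interface, ΣR_partial = 0.9688 m·K/W.
T_interface = T_in − Q'·ΣR_partial = 219 °C − (100.7)(0.9688) = 121 °C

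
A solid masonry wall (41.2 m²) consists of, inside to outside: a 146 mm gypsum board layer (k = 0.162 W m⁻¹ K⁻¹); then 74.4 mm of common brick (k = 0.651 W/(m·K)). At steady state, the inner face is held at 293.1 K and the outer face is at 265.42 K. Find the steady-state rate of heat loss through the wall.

Q = 1120 W

Treat each layer as a resistance in series:
  R_gypsum board = L/(kA) = 0.146/(0.162·41.2) = 0.02187 K/W
  R_common brick = L/(kA) = 0.0744/(0.651·41.2) = 0.002774 K/W
ΣR = 0.02187 + 0.002774 = 0.02464 K/W
Q = ΔT/ΣR = (293.1 K − 265.42 K)/0.02464 = 1120 W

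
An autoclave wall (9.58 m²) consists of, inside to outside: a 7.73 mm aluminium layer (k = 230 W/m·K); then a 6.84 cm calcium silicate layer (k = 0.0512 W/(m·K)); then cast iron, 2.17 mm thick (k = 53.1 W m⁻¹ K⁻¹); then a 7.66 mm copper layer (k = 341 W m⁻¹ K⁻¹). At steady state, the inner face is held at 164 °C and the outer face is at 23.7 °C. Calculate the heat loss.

Resistance network (inner→outer):
  R_aluminium = L/(kA) = 0.00773/(230·9.58) = 3.508×10^-6 K/W
  R_calcium silicate = L/(kA) = 0.0684/(0.0512·9.58) = 0.1395 K/W
  R_cast iron = L/(kA) = 0.00217/(53.1·9.58) = 4.266×10^-6 K/W
  R_copper = L/(kA) = 0.00766/(341·9.58) = 2.345×10^-6 K/W
ΣR = 3.508×10^-6 + 0.1395 + 4.266×10^-6 + 2.345×10^-6 = 0.1395 K/W
Q = ΔT/ΣR = (164 °C − 23.7 °C)/0.1395 = 1010 W

Q = 1010 W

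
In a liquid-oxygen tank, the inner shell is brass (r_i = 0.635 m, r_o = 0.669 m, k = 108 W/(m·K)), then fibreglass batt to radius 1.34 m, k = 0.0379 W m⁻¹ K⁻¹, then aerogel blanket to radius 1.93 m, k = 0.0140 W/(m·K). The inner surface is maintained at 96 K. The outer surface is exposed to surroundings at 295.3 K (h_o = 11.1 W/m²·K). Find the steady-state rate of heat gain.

Treat each layer as a resistance in series:
  R_brass = (1/0.635 − 1/0.669)/(4πk) = 0.08003/(4π·108) = 5.897×10^-5 K/W
  R_fibreglass batt = (1/0.669 − 1/1.34)/(4πk) = 0.7485/(4π·0.0379) = 1.572 K/W
  R_aerogel blanket = (1/1.34 − 1/1.93)/(4πk) = 0.2281/(4π·0.0140) = 1.297 K/W
  R_conv,out = 1/(4πr²h) = 1/(4π·1.93²·11.1) = 0.001925 K/W
ΣR = 5.897×10^-5 + 1.572 + 1.297 + 0.001925 = 2.871 K/W
Q = ΔT/ΣR = (96 K − 295.3 K)/2.871 = -69.4 W
(Negative Q ⇒ heat flows inward; heat gain = 69.4 W.)

Q = 69.4 W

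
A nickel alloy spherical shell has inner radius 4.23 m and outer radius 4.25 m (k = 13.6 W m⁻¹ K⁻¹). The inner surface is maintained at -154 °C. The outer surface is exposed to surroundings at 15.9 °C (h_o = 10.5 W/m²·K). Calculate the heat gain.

Q = 3.99×10^5 W

Treat each layer as a resistance in series:
  R_nickel alloy = (1/4.23 − 1/4.25)/(4πk) = 0.001113/(4π·13.6) = 6.510×10^-6 K/W
  R_conv,out = 1/(4πr²h) = 1/(4π·4.25²·10.5) = 4.196×10^-4 K/W
ΣR = 6.510×10^-6 + 4.196×10^-4 = 4.261×10^-4 K/W
Q = ΔT/ΣR = (-154 °C − 15.9 °C)/4.261×10^-4 = -3.99×10^5 W
(Negative Q ⇒ heat flows inward; heat gain = 3.99×10^5 W.)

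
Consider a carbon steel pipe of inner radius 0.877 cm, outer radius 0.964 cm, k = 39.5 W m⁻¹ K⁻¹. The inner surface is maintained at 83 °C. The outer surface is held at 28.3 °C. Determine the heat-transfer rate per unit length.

Q' = 144 kW/m

Q' = 2πk·ΔT/ln(r₂/r₁) = 2π × 39.5 × 54.7 / ln(0.00964/0.00877) = 1.44×10^5 W/m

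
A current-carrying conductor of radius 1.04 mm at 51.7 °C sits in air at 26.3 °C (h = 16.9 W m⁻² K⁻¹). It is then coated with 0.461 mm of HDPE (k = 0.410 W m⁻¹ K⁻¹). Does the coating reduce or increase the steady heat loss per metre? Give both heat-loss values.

Critical radius for a cylinder: r_cr = k/h = 0.0243 m = 2.43 cm.
Outer radius after coating: r₂ = 0.00104 + 4.61×10^-4 = 0.001501 m.
Since r₁ < r_cr and r₂ ≤ r_cr, the coating moves toward the maximum at r_cr — heat loss rises.
Bare: R = 1/(2πr₁h) = 9.055 m·K/W; Q = 25.4/9.055 = 2.81 W/m.
Coated: R = R_cond + R_conv = 6.417 m·K/W; Q = 25.4/6.417 = 3.96 W/m.

increases: 2.81 → 3.96 W/m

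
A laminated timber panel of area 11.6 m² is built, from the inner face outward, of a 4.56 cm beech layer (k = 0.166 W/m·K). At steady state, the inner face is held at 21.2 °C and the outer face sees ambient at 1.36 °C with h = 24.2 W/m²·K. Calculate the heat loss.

Q = 728 W

Series thermal resistances, inner to outer:
  R_beech = L/(kA) = 0.0456/(0.166·11.6) = 0.02368 K/W
  R_conv,out = 1/(hA) = 1/(24.2·11.6) = 0.003562 K/W
ΣR = 0.02368 + 0.003562 = 0.02724 K/W
Q = ΔT/ΣR = (21.2 °C − 1.36 °C)/0.02724 = 728 W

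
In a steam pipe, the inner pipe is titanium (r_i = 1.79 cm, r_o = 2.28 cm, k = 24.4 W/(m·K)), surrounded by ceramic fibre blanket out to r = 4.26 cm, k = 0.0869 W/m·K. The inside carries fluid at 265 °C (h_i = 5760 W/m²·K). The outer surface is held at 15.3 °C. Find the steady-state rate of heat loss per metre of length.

Series thermal resistances, inner to outer:
  R'_conv,in = 1/(2πr h) = 1/(2π·0.0179·5760) = 0.001544 m·K/W
  R'_titanium = ln(0.0228/0.0179)/(2πk) = 0.2420/(2π·24.4) = 0.001578 m·K/W
  R'_ceramic fibre blanket = ln(0.0426/0.0228)/(2πk) = 0.6251/(2π·0.0869) = 1.145 m·K/W
ΣR = 0.001544 + 0.001578 + 1.145 = 1.148 m·K/W
Q' = ΔT/ΣR = (265 °C − 15.3 °C)/1.148 = 218 W/m

Q' = 218 W/m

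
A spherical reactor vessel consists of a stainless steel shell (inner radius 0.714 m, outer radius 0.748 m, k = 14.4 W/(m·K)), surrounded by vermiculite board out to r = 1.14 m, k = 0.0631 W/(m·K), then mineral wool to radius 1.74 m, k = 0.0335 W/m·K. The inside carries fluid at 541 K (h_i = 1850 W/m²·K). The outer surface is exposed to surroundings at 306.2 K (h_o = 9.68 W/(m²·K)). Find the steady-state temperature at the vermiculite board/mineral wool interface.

T = 436 K

Series thermal resistances, inner to outer:
  R_conv,in = 1/(4πr²h) = 1/(4π·0.714²·1850) = 8.438×10^-5 K/W
  R_stainless steel = (1/0.714 − 1/0.748)/(4πk) = 0.06366/(4π·14.4) = 3.518×10^-4 K/W
  R_vermiculite board = (1/0.748 − 1/1.14)/(4πk) = 0.4597/(4π·0.0631) = 0.5797 K/W
  R_mineral wool = (1/1.14 − 1/1.74)/(4πk) = 0.3025/(4π·0.0335) = 0.7185 K/W
  R_conv,out = 1/(4πr²h) = 1/(4π·1.74²·9.68) = 0.002715 K/W
ΣR = 8.438×10^-5 + 3.518×10^-4 + 0.5797 + 0.7185 + 0.002715 = 1.301 K/W
Q = ΔT/ΣR = (541 K − 306.2 K)/1.301 = 180.5 W
From the inner boundary to the vermiculite board/mineral wool interface, ΣR_partial = 0.5801 K/W.
T_interface = T_in − Q·ΣR_partial = 541 K − (180.5)(0.5801) = 436 K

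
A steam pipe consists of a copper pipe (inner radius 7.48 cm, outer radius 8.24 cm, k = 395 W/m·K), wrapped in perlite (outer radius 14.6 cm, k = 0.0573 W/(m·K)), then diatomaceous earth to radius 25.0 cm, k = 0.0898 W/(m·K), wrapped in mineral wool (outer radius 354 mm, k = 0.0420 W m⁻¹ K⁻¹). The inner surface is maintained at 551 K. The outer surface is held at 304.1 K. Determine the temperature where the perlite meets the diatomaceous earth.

T = 449 K

Treat each layer as a resistance in series:
  R'_copper = ln(0.0824/0.0748)/(2πk) = 0.09677/(2π·395) = 3.899×10^-5 m·K/W
  R'_perlite = ln(0.146/0.0824)/(2πk) = 0.5720/(2π·0.0573) = 1.589 m·K/W
  R'_diatomaceous earth = ln(0.250/0.146)/(2πk) = 0.5379/(2π·0.0898) = 0.9533 m·K/W
  R'_mineral wool = ln(0.354/0.250)/(2πk) = 0.3478/(2π·0.0420) = 1.318 m·K/W
ΣR = 3.899×10^-5 + 1.589 + 0.9533 + 1.318 = 3.860 m·K/W
Q' = ΔT/ΣR = (551 K − 304.1 K)/3.860 = 63.96 W/m
From the inner boundary to the perlite/diatomaceous earth interface, ΣR_partial = 1.589 m·K/W.
T_interface = T_in − Q'·ΣR_partial = 551 K − (63.96)(1.589) = 449 K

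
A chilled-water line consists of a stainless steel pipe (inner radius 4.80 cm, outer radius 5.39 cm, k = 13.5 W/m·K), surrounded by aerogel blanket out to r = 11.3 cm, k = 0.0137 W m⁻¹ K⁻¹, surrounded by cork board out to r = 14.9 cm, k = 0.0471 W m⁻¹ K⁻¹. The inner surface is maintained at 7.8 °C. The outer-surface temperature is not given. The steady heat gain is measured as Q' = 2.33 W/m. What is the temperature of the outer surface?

Sum the resistances:
  R'_stainless steel = ln(0.0539/0.0480)/(2πk) = 0.1159/(2π·13.5) = 0.001367 m·K/W
  R'_aerogel blanket = ln(0.113/0.0539)/(2πk) = 0.7403/(2π·0.0137) = 8.600 m·K/W
  R'_cork board = ln(0.149/0.113)/(2πk) = 0.2766/(2π·0.0471) = 0.9345 m·K/W
ΣR = 9.536 m·K/W
ΔT = Q'·ΣR = 2.33 × 9.536 = 22.22 K
Heat flows inward, so T_out = T_in + ΔT = 7.8 + 22.22 = 30.0 °C

T_out = 30.0 °C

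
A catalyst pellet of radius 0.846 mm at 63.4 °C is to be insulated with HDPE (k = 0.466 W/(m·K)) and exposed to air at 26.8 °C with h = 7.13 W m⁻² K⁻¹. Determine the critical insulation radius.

r_cr = 13.1 cm

For a sphere, r_cr = 2k_ins/h = 2·0.466/7.13 = 0.131 m = 13.1 cm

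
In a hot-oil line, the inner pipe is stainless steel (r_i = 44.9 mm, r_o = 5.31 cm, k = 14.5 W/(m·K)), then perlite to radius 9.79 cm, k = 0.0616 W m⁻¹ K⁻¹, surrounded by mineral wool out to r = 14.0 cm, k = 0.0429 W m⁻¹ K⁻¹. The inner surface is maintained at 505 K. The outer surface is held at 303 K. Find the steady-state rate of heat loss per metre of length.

Resistance network (inner→outer):
  R'_stainless steel = ln(0.0531/0.0449)/(2πk) = 0.1677/(2π·14.5) = 0.001841 m·K/W
  R'_perlite = ln(0.0979/0.0531)/(2πk) = 0.6118/(2π·0.0616) = 1.581 m·K/W
  R'_mineral wool = ln(0.140/0.0979)/(2πk) = 0.3577/(2π·0.0429) = 1.327 m·K/W
ΣR = 0.001841 + 1.581 + 1.327 = 2.910 m·K/W
Q' = ΔT/ΣR = (505 K − 303 K)/2.910 = 69.4 W/m

Q' = 69.4 W/m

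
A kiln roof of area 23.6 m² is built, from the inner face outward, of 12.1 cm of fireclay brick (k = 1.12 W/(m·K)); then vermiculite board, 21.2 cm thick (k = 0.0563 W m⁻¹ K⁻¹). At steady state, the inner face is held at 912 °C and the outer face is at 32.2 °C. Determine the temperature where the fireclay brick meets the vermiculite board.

T = 887 °C

Series thermal resistances, inner to outer:
  R_fireclay brick = L/(kA) = 0.121/(1.12·23.6) = 0.004578 K/W
  R_vermiculite board = L/(kA) = 0.212/(0.0563·23.6) = 0.1596 K/W
ΣR = 0.004578 + 0.1596 = 0.1642 K/W
Q = ΔT/ΣR = (912 °C − 32.2 °C)/0.1642 = 5358 W
From the inner boundary to the fireclay brick/vermiculite board interface, ΣR_partial = 0.004578 K/W.
T_interface = T_in − Q·ΣR_partial = 912 °C − (5358)(0.004578) = 887 °C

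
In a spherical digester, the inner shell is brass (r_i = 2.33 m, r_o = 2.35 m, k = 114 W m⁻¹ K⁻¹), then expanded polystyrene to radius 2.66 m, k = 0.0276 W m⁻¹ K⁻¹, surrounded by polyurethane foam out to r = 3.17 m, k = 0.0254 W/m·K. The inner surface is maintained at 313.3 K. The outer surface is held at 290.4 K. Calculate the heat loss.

Resistance network (inner→outer):
  R_brass = (1/2.33 − 1/2.35)/(4πk) = 0.003653/(4π·114) = 2.550×10^-6 K/W
  R_expanded polystyrene = (1/2.35 − 1/2.66)/(4πk) = 0.04959/(4π·0.0276) = 0.1430 K/W
  R_polyurethane foam = (1/2.66 − 1/3.17)/(4πk) = 0.06048/(4π·0.0254) = 0.1895 K/W
ΣR = 2.550×10^-6 + 0.1430 + 0.1895 = 0.3325 K/W
Q = ΔT/ΣR = (313.3 K − 290.4 K)/0.3325 = 68.9 W

Q = 68.9 W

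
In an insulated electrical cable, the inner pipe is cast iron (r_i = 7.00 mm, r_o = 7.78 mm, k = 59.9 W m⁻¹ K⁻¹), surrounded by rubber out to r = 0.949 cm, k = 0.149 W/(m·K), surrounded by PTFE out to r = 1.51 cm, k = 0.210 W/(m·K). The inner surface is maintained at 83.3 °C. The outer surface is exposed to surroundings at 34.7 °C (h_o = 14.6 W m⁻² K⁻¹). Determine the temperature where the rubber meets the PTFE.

T = 75.3 °C

Series thermal resistances, inner to outer:
  R'_cast iron = ln(0.00778/0.00700)/(2πk) = 0.1056/(2π·59.9) = 2.807×10^-4 m·K/W
  R'_rubber = ln(0.00949/0.00778)/(2πk) = 0.1987/(2π·0.149) = 0.2122 m·K/W
  R'_PTFE = ln(0.0151/0.00949)/(2πk) = 0.4645/(2π·0.210) = 0.3520 m·K/W
  R'_conv,out = 1/(2πr h) = 1/(2π·0.0151·14.6) = 0.7219 m·K/W
ΣR = 2.807×10^-4 + 0.2122 + 0.3520 + 0.7219 = 1.286 m·K/W
Q' = ΔT/ΣR = (83.3 °C − 34.7 °C)/1.286 = 37.79 W/m
From the inner boundary to the rubber/PTFE interface, ΣR_partial = 0.2125 m·K/W.
T_interface = T_in − Q'·ΣR_partial = 83.3 °C − (37.79)(0.2125) = 75.3 °C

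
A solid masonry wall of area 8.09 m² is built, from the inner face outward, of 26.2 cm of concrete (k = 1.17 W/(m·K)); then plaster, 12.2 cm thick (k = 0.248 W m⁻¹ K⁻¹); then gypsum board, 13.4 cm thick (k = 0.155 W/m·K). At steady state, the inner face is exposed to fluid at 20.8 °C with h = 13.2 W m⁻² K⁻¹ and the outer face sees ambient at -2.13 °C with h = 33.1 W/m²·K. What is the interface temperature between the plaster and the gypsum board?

Series thermal resistances, inner to outer:
  R_conv,in = 1/(hA) = 1/(13.2·8.09) = 0.009364 K/W
  R_concrete = L/(kA) = 0.262/(1.17·8.09) = 0.02768 K/W
  R_plaster = L/(kA) = 0.122/(0.248·8.09) = 0.06081 K/W
  R_gypsum board = L/(kA) = 0.134/(0.155·8.09) = 0.1069 K/W
  R_conv,out = 1/(hA) = 1/(33.1·8.09) = 0.003734 K/W
ΣR = 0.009364 + 0.02768 + 0.06081 + 0.1069 + 0.003734 = 0.2085 K/W
Q = ΔT/ΣR = (20.8 °C − -2.13 °C)/0.2085 = 110.0 W
From the inner boundary to the plaster/gypsum board interface, ΣR_partial = 0.09785 K/W.
T_interface = T_in − Q·ΣR_partial = 20.8 °C − (110.0)(0.09785) = 10.0 °C

T = 10.0 °C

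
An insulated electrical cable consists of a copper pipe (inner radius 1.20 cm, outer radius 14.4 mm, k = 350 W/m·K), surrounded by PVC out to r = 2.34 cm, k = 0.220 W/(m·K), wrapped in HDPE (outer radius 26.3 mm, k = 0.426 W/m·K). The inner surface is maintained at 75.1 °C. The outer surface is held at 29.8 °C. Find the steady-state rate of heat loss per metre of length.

Q' = 115 W/m

Treat each layer as a resistance in series:
  R'_copper = ln(0.0144/0.0120)/(2πk) = 0.1823/(2π·350) = 8.291×10^-5 m·K/W
  R'_PVC = ln(0.0234/0.0144)/(2πk) = 0.4855/(2π·0.220) = 0.3512 m·K/W
  R'_HDPE = ln(0.0263/0.0234)/(2πk) = 0.1168/(2π·0.426) = 0.04365 m·K/W
ΣR = 8.291×10^-5 + 0.3512 + 0.04365 = 0.3949 m·K/W
Q' = ΔT/ΣR = (75.1 °C − 29.8 °C)/0.3949 = 115 W/m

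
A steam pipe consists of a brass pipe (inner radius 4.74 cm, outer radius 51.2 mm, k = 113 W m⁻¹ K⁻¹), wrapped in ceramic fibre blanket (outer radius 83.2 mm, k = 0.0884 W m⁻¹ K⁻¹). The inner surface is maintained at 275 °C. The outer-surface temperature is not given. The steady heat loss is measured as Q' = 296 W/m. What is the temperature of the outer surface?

Series resistances:
  R'_brass = ln(0.0512/0.0474)/(2πk) = 0.07712/(2π·113) = 1.086×10^-4 m·K/W
  R'_ceramic fibre blanket = ln(0.0832/0.0512)/(2πk) = 0.4855/(2π·0.0884) = 0.8741 m·K/W
ΣR = 0.8742 m·K/W
ΔT = Q'·ΣR = 296 × 0.8742 = 258.8 K
Heat flows outward, so T_out = T_in − ΔT = 275 − 258.8 = 16.2 °C

T_out = 16.2 °C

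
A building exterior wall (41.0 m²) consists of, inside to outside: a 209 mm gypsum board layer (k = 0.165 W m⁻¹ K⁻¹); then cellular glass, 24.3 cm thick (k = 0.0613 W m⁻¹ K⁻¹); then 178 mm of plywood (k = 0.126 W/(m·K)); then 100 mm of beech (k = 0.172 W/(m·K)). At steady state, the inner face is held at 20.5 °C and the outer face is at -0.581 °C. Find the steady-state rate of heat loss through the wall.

Q = 120 W

Resistance network (inner→outer):
  R_gypsum board = L/(kA) = 0.209/(0.165·41.0) = 0.03089 K/W
  R_cellular glass = L/(kA) = 0.243/(0.0613·41.0) = 0.09669 K/W
  R_plywood = L/(kA) = 0.178/(0.126·41.0) = 0.03446 K/W
  R_beech = L/(kA) = 0.100/(0.172·41.0) = 0.01418 K/W
ΣR = 0.03089 + 0.09669 + 0.03446 + 0.01418 = 0.1762 K/W
Q = ΔT/ΣR = (20.5 °C − -0.581 °C)/0.1762 = 120 W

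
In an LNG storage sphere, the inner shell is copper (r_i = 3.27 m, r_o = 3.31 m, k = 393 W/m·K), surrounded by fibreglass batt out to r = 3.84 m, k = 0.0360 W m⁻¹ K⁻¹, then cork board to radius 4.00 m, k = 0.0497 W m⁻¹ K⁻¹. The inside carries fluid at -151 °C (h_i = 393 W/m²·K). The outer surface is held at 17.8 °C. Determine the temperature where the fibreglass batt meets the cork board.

T = -8.1 °C

Treat each layer as a resistance in series:
  R_conv,in = 1/(4πr²h) = 1/(4π·3.27²·393) = 1.894×10^-5 K/W
  R_copper = (1/3.27 − 1/3.31)/(4πk) = 0.003696/(4π·393) = 7.483×10^-7 K/W
  R_fibreglass batt = (1/3.31 − 1/3.84)/(4πk) = 0.04170/(4π·0.0360) = 0.09217 K/W
  R_cork board = (1/3.84 − 1/4.00)/(4πk) = 0.01042/(4π·0.0497) = 0.01668 K/W
ΣR = 1.894×10^-5 + 7.483×10^-7 + 0.09217 + 0.01668 = 0.1089 K/W
Q = ΔT/ΣR = (-151 °C − 17.8 °C)/0.1089 = -1550 W
From the inner boundary to the fibreglass batt/cork board interface, ΣR_partial = 0.09219 K/W.
T_interface = T_in − Q·ΣR_partial = -151 °C − (-1550)(0.09219) = -8.1 °C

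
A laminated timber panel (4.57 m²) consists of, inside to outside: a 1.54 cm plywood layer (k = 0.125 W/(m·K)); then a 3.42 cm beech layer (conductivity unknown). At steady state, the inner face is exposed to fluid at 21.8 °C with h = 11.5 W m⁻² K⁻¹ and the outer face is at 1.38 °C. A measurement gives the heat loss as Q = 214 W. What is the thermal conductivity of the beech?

k = 0.151 W/m·K

ΣR = ΔT/Q = |21.8 − 1.38|/214 = 0.09542 K/W
Known resistances:
  R_conv,in = 1/(hA) = 1/(11.5·4.57) = 0.01903 K/W
  R_plywood = L/(kA) = 0.0154/(0.125·4.57) = 0.02696 K/W
R_beech = ΣR − ΣR_known = 0.09542 − 0.04599 = 0.04943 K/W
L/(kA) = 0.04943 ⇒ k = 0.0342/(0.04943·4.57) = 0.151 W/m·K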